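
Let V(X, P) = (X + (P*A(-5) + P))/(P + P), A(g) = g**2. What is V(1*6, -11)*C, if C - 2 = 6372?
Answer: 892360/11 ≈ 81124.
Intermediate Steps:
C = 6374 (C = 2 + 6372 = 6374)
V(X, P) = (X + 26*P)/(2*P) (V(X, P) = (X + (P*(-5)**2 + P))/(P + P) = (X + (P*25 + P))/((2*P)) = (X + (25*P + P))*(1/(2*P)) = (X + 26*P)*(1/(2*P)) = (X + 26*P)/(2*P))
V(1*6, -11)*C = (13 + (1/2)*(1*6)/(-11))*6374 = (13 + (1/2)*6*(-1/11))*6374 = (13 - 3/11)*6374 = (140/11)*6374 = 892360/11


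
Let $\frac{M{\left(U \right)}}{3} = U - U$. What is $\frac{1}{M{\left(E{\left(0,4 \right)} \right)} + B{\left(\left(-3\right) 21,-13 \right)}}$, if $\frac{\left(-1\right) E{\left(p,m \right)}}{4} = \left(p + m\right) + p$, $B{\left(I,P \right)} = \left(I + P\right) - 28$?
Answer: $- \frac{1}{104} \approx -0.0096154$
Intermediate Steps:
$B{\left(I,P \right)} = -28 + I + P$
$E{\left(p,m \right)} = - 8 p - 4 m$ ($E{\left(p,m \right)} = - 4 \left(\left(p + m\right) + p\right) = - 4 \left(\left(m + p\right) + p\right) = - 4 \left(m + 2 p\right) = - 8 p - 4 m$)
$M{\left(U \right)} = 0$ ($M{\left(U \right)} = 3 \left(U - U\right) = 3 \cdot 0 = 0$)
$\frac{1}{M{\left(E{\left(0,4 \right)} \right)} + B{\left(\left(-3\right) 21,-13 \right)}} = \frac{1}{0 - 104} = \frac{1}{-104} = - \frac{1}{104}$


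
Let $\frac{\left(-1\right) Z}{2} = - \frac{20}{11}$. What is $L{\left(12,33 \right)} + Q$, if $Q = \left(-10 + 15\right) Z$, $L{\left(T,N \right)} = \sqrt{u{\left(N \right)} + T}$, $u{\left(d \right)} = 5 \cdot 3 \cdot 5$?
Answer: $\frac{200}{11} + \sqrt{87} \approx 27.509$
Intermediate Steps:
$Z = \frac{40}{11}$ ($Z = - 2 \left(- \frac{20}{11}\right) = - 2 \left(\left(-20\right) \frac{1}{11}\right) = \left(-2\right) \left(- \frac{20}{11}\right) = \frac{40}{11} \approx 3.6364$)
$u{\left(d \right)} = 75$ ($u{\left(d \right)} = 15 \cdot 5 = 75$)
$L{\left(T,N \right)} = \sqrt{75 + T}$
$Q = \frac{200}{11}$ ($Q = \left(-10 + 15\right) \frac{40}{11} = 5 \cdot \frac{40}{11} = \frac{200}{11} \approx 18.182$)
$L{\left(12,33 \right)} + Q = \sqrt{75 + 12} + \frac{200}{11} = \sqrt{87} + \frac{200}{11} = \frac{200}{11} + \sqrt{87}$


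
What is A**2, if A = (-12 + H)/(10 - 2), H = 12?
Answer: 0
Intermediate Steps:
A = 0 (A = (-12 + 12)/(10 - 2) = 0/8 = 0*(1/8) = 0)
A**2 = 0**2 = 0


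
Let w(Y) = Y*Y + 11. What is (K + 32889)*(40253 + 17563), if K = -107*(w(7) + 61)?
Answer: 1152966672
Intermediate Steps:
w(Y) = 11 + Y² (w(Y) = Y² + 11 = 11 + Y²)
K = -12947 (K = -107*((11 + 7²) + 61) = -107*((11 + 49) + 61) = -107*(60 + 61) = -107*121 = -12947)
(K + 32889)*(40253 + 17563) = (-12947 + 32889)*(40253 + 17563) = 19942*57816 = 1152966672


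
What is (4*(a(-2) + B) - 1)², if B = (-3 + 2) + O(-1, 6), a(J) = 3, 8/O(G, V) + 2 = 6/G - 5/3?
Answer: 11449/841 ≈ 13.614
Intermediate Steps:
O(G, V) = 8/(-11/3 + 6/G) (O(G, V) = 8/(-2 + (6/G - 5/3)) = 8/(-2 + (-5/3 + 6/G)) = 8/(-11/3 + 6/G))
B = -53/29 (B = (-3 + 2) - 24*(-1)/(-18 + 11*(-1)) = -1 - 24*(-1)/(-18 - 11) = -1 - 24*(-1)/(-29) = -1 - 24*(-1)*(-1/29) = -1 - 24/29 = -53/29 ≈ -1.8276)
(4*(a(-2) + B) - 1)² = (4*(3 - 53/29) - 1)² = (4*(34/29) - 1)² = (136/29 - 1)² = (107/29)² = 11449/841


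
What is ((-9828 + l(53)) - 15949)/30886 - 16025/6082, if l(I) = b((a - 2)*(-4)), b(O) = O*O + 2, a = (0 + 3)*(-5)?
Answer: -155897133/46962163 ≈ -3.3196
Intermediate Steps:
a = -15 (a = 3*(-5) = -15)
b(O) = 2 + O**2 (b(O) = O**2 + 2 = 2 + O**2)
l(I) = 4626 (l(I) = 2 + ((-15 - 2)*(-4))**2 = 2 + (-17*(-4))**2 = 2 + 68**2 = 2 + 4624 = 4626)
((-9828 + l(53)) - 15949)/30886 - 16025/6082 = ((-9828 + 4626) - 15949)/30886 - 16025/6082 = (-5202 - 15949)*(1/30886) - 16025*1/6082 = -21151*1/30886 - 16025/6082 = -21151/30886 - 16025/6082 = -155897133/46962163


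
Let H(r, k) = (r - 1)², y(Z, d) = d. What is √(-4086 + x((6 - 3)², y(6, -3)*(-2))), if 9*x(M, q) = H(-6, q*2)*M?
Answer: I*√4037 ≈ 63.537*I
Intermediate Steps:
H(r, k) = (-1 + r)²
x(M, q) = 49*M/9 (x(M, q) = ((-1 - 6)²*M)/9 = ((-7)²*M)/9 = (49*M)/9 = 49*M/9)
√(-4086 + x((6 - 3)², y(6, -3)*(-2))) = √(-4086 + 49*(6 - 3)²/9) = √(-4086 + (49/9)*3²) = √(-4086 + (49/9)*9) = √(-4086 + 49) = √(-4037) = I*√4037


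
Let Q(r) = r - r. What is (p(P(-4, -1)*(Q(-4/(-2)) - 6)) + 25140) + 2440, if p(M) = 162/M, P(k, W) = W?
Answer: 27607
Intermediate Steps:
Q(r) = 0
(p(P(-4, -1)*(Q(-4/(-2)) - 6)) + 25140) + 2440 = (162/((-(0 - 6))) + 25140) + 2440 = (162/((-1*(-6))) + 25140) + 2440 = (162/6 + 25140) + 2440 = (162*(⅙) + 25140) + 2440 = (27 + 25140) + 2440 = 25167 + 2440 = 27607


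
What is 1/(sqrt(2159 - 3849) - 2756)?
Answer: -106/292201 - I*sqrt(10)/584402 ≈ -0.00036276 - 5.4111e-6*I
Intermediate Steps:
1/(sqrt(2159 - 3849) - 2756) = 1/(sqrt(-1690) - 2756) = 1/(13*I*sqrt(10) - 2756) = 1/(-2756 + 13*I*sqrt(10))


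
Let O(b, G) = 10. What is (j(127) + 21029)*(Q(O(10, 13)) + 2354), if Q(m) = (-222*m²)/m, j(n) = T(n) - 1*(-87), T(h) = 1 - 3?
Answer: 2829276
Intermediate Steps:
T(h) = -2
j(n) = 85 (j(n) = -2 - 1*(-87) = -2 + 87 = 85)
Q(m) = -222*m
(j(127) + 21029)*(Q(O(10, 13)) + 2354) = (85 + 21029)*(-222*10 + 2354) = 21114*(-2220 + 2354) = 21114*134 = 2829276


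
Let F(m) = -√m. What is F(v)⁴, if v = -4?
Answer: 16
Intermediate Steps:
F(v)⁴ = (-√(-4))⁴ = (-2*I)⁴ = 16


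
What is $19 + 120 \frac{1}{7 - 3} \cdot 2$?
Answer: $79$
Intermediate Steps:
$19 + 120 \frac{1}{7 - 3} \cdot 2 = 19 + 120 \cdot \frac{1}{4} \cdot 2 = 19 + 120 \cdot \frac{1}{2} = 19 + 60 = 79$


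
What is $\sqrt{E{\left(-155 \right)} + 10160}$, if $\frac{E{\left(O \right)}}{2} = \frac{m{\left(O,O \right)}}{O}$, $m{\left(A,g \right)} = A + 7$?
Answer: $\frac{2 \sqrt{61034970}}{155} \approx 100.81$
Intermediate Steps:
$m{\left(A,g \right)} = 7 + A$
$E{\left(O \right)} = \frac{2 \left(7 + O\right)}{O}$ ($E{\left(O \right)} = 2 \frac{7 + O}{O} = \frac{2 \left(7 + O\right)}{O}$)
$\sqrt{E{\left(-155 \right)} + 10160} = \sqrt{\left(2 + \frac{14}{-155}\right) + 10160} = \sqrt{\left(2 + 14 \left(- \frac{1}{155}\right)\right) + 10160} = \sqrt{\left(2 - \frac{14}{155}\right) + 10160} = \sqrt{\frac{296}{155} + 10160} = \sqrt{\frac{1575096}{155}} = \frac{2 \sqrt{61034970}}{155}$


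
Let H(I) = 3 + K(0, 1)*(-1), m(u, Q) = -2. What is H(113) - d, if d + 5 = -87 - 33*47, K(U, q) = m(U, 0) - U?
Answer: 1648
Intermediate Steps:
K(U, q) = -2 - U
H(I) = 5 (H(I) = 3 + (-2 - 1*0)*(-1) = 3 + (-2 + 0)*(-1) = 3 - 2*(-1) = 3 + 2 = 5)
d = -1643 (d = -5 + (-87 - 33*47) = -5 + (-87 - 1551) = -5 - 1638 = -1643)
H(113) - d = 5 - 1*(-1643) = 5 + 1643 = 1648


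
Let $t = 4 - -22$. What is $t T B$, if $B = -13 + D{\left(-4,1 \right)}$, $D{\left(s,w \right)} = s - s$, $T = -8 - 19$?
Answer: $9126$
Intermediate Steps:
$t = 26$ ($t = 4 + 22 = 26$)
$T = -27$
$D{\left(s,w \right)} = 0$
$B = -13$ ($B = -13 + 0 = -13$)
$t T B = 26 \left(-27\right) \left(-13\right) = \left(-702\right) \left(-13\right) = 9126$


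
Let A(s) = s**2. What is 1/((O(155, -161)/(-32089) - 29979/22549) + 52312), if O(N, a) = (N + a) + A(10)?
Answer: 723574861/37850684012895 ≈ 1.9117e-5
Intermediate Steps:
O(N, a) = 100 + N + a (O(N, a) = (N + a) + 10**2 = (N + a) + 100 = 100 + N + a)
1/((O(155, -161)/(-32089) - 29979/22549) + 52312) = 1/(((100 + 155 - 161)/(-32089) - 29979/22549) + 52312) = 1/((94*(-1/32089) - 29979*1/22549) + 52312) = 1/((-94/32089 - 29979/22549) + 52312) = 1/(-964115737/723574861 + 52312) = 1/(37850684012895/723574861) = 723574861/37850684012895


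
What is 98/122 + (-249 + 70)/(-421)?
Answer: 31548/25681 ≈ 1.2285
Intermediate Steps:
98/122 + (-249 + 70)/(-421) = 98*(1/122) - 179*(-1/421) = 49/61 + 179/421 = 31548/25681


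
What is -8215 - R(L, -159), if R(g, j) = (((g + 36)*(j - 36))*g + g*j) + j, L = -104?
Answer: 1354448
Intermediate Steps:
R(g, j) = j + g*j + g*(-36 + j)*(36 + g) (R(g, j) = (((36 + g)*(-36 + j))*g + g*j) + j = (((-36 + j)*(36 + g))*g + g*j) + j = (g*(-36 + j)*(36 + g) + g*j) + j = (g*j + g*(-36 + j)*(36 + g)) + j = j + g*j + g*(-36 + j)*(36 + g))
-8215 - R(L, -159) = -8215 - (-159 - 1296*(-104) - 36*(-104)**2 - 159*(-104)**2 + 37*(-104)*(-159)) = -8215 - (-159 + 134784 - 36*10816 - 159*10816 + 611832) = -8215 - (-159 + 134784 - 389376 - 1719744 + 611832) = -8215 - 1*(-1362663) = -8215 + 1362663 = 1354448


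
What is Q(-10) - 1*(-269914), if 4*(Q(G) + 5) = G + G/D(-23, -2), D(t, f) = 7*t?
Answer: 43454949/161 ≈ 2.6991e+5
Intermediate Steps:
Q(G) = -5 + 40*G/161 (Q(G) = -5 + (G + G/((7*(-23))))/4 = -5 + (G + G/(-161))/4 = -5 + (G + G*(-1/161))/4 = -5 + (G - G/161)/4 = -5 + (160*G/161)/4 = -5 + 40*G/161)
Q(-10) - 1*(-269914) = (-5 + (40/161)*(-10)) - 1*(-269914) = (-5 - 400/161) + 269914 = -1205/161 + 269914 = 43454949/161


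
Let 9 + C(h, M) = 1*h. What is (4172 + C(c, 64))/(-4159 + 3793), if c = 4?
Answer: -1389/122 ≈ -11.385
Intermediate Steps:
C(h, M) = -9 + h (C(h, M) = -9 + 1*h = -9 + h)
(4172 + C(c, 64))/(-4159 + 3793) = (4172 + (-9 + 4))/(-4159 + 3793) = (4172 - 5)/(-366) = 4167*(-1/366) = -1389/122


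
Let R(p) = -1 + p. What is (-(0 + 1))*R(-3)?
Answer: 4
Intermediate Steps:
(-(0 + 1))*R(-3) = (-(0 + 1))*(-1 - 3) = -1*1*(-4) = -1*(-4) = 4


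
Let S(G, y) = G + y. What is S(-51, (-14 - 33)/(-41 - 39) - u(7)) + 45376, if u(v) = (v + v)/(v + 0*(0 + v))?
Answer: 3625887/80 ≈ 45324.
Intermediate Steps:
u(v) = 2 (u(v) = (2*v)/(v + 0*v) = (2*v)/(v + 0) = (2*v)/v = 2)
S(-51, (-14 - 33)/(-41 - 39) - u(7)) + 45376 = (-51 + ((-14 - 33)/(-41 - 39) - 1*2)) + 45376 = (-51 + (-47/(-80) - 2)) + 45376 = (-51 + (-47*(-1/80) - 2)) + 45376 = (-51 + (47/80 - 2)) + 45376 = (-51 - 113/80) + 45376 = -4193/80 + 45376 = 3625887/80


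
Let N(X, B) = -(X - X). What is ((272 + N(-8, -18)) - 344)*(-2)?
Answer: 144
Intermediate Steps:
N(X, B) = 0 (N(X, B) = -1*0 = 0)
((272 + N(-8, -18)) - 344)*(-2) = ((272 + 0) - 344)*(-2) = (272 - 344)*(-2) = -72*(-2) = 144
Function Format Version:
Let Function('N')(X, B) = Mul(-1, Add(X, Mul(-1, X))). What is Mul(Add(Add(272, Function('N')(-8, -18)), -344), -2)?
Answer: 144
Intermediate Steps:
Function('N')(X, B) = 0 (Function('N')(X, B) = Mul(-1, 0) = 0)
Mul(Add(Add(272, Function('N')(-8, -18)), -344), -2) = Mul(Add(Add(272, 0), -344), -2) = Mul(Add(272, -344), -2) = Mul(-72, -2) = 144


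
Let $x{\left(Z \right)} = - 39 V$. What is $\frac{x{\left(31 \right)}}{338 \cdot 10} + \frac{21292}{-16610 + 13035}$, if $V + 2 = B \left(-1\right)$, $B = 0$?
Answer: $- \frac{3263}{550} \approx -5.9327$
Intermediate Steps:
$V = -2$ ($V = -2 + 0 \left(-1\right) = -2 + 0 = -2$)
$x{\left(Z \right)} = 78$ ($x{\left(Z \right)} = \left(-39\right) \left(-2\right) = 78$)
$\frac{x{\left(31 \right)}}{338 \cdot 10} + \frac{21292}{-16610 + 13035} = \frac{78}{338 \cdot 10} + \frac{21292}{-16610 + 13035} = \frac{78}{3380} + \frac{21292}{-3575} = 78 \cdot \frac{1}{3380} + 21292 \left(- \frac{1}{3575}\right) = \frac{3}{130} - \frac{21292}{3575} = - \frac{3263}{550}$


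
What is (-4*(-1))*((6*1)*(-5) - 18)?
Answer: -192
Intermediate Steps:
(-4*(-1))*((6*1)*(-5) - 18) = 4*(6*(-5) - 18) = 4*(-30 - 18) = 4*(-48) = -192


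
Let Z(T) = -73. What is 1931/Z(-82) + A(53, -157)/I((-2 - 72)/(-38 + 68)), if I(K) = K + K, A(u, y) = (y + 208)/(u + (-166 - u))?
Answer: -23664559/896732 ≈ -26.390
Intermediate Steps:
A(u, y) = -104/83 - y/166 (A(u, y) = (208 + y)/(-166) = (208 + y)*(-1/166) = -104/83 - y/166)
I(K) = 2*K
1931/Z(-82) + A(53, -157)/I((-2 - 72)/(-38 + 68)) = 1931/(-73) + (-104/83 - 1/166*(-157))/((2*((-2 - 72)/(-38 + 68)))) = 1931*(-1/73) + (-104/83 + 157/166)/((2*(-74/30))) = -1931/73 - 51/(166*(2*(-74*1/30))) = -1931/73 - 51/(166*(2*(-37/15))) = -1931/73 - 51/(166*(-74/15)) = -1931/73 - 51/166*(-15/74) = -1931/73 + 765/12284 = -23664559/896732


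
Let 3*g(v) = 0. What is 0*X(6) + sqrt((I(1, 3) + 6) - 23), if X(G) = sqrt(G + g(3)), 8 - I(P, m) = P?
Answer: I*sqrt(10) ≈ 3.1623*I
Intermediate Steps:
I(P, m) = 8 - P
g(v) = 0 (g(v) = (1/3)*0 = 0)
X(G) = sqrt(G) (X(G) = sqrt(G + 0) = sqrt(G))
0*X(6) + sqrt((I(1, 3) + 6) - 23) = 0*sqrt(6) + sqrt(((8 - 1*1) + 6) - 23) = 0 + sqrt(((8 - 1) + 6) - 23) = 0 + sqrt((7 + 6) - 23) = 0 + sqrt(13 - 23) = 0 + sqrt(-10) = 0 + I*sqrt(10) = I*sqrt(10)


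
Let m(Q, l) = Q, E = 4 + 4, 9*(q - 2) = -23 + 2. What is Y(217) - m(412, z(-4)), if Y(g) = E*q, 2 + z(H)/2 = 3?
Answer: -1244/3 ≈ -414.67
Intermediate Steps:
z(H) = 2 (z(H) = -4 + 2*3 = -4 + 6 = 2)
q = -⅓ (q = 2 + (-23 + 2)/9 = 2 + (⅑)*(-21) = 2 - 7/3 = -⅓ ≈ -0.33333)
E = 8
Y(g) = -8/3 (Y(g) = 8*(-⅓) = -8/3)
Y(217) - m(412, z(-4)) = -8/3 - 1*412 = -8/3 - 412 = -1244/3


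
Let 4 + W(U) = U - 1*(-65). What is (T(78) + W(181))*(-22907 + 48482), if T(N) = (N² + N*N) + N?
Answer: 319380600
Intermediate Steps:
W(U) = 61 + U (W(U) = -4 + (U - 1*(-65)) = -4 + (U + 65) = -4 + (65 + U) = 61 + U)
T(N) = N + 2*N² (T(N) = (N² + N²) + N = 2*N² + N = N + 2*N²)
(T(78) + W(181))*(-22907 + 48482) = (78*(1 + 2*78) + (61 + 181))*(-22907 + 48482) = (78*(1 + 156) + 242)*25575 = (78*157 + 242)*25575 = (12246 + 242)*25575 = 12488*25575 = 319380600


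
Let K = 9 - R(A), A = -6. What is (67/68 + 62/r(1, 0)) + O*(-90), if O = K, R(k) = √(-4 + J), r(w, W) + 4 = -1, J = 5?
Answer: -248681/340 ≈ -731.42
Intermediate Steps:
r(w, W) = -5 (r(w, W) = -4 - 1 = -5)
R(k) = 1 (R(k) = √(-4 + 5) = √1 = 1)
K = 8 (K = 9 - 1*1 = 9 - 1 = 8)
O = 8
(67/68 + 62/r(1, 0)) + O*(-90) = (67/68 + 62/(-5)) + 8*(-90) = (67*(1/68) + 62*(-⅕)) - 720 = (67/68 - 62/5) - 720 = -3881/340 - 720 = -248681/340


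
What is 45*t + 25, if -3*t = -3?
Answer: 70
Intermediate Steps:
t = 1 (t = -1/3*(-3) = 1)
45*t + 25 = 45*1 + 25 = 45 + 25 = 70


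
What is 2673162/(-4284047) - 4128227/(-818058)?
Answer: 15498716935273/3504598920726 ≈ 4.4224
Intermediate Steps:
2673162/(-4284047) - 4128227/(-818058) = 2673162*(-1/4284047) - 4128227*(-1/818058) = -2673162/4284047 + 4128227/818058 = 15498716935273/3504598920726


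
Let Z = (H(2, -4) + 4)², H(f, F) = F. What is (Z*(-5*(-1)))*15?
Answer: 0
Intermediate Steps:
Z = 0 (Z = (-4 + 4)² = 0² = 0)
(Z*(-5*(-1)))*15 = (0*(-5*(-1)))*15 = (0*5)*15 = 0*15 = 0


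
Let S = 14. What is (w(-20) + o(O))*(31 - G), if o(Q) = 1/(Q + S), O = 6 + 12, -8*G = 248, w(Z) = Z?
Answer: -19809/16 ≈ -1238.1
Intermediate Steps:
G = -31 (G = -⅛*248 = -31)
O = 18
o(Q) = 1/(14 + Q) (o(Q) = 1/(Q + 14) = 1/(14 + Q))
(w(-20) + o(O))*(31 - G) = (-20 + 1/(14 + 18))*(31 - 1*(-31)) = (-20 + 1/32)*(31 + 31) = (-20 + 1/32)*62 = -639/32*62 = -19809/16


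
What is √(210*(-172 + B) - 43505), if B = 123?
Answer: I*√53795 ≈ 231.94*I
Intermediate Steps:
√(210*(-172 + B) - 43505) = √(210*(-172 + 123) - 43505) = √(210*(-49) - 43505) = √(-10290 - 43505) = √(-53795) = I*√53795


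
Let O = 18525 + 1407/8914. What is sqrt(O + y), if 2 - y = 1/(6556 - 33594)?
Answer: sqrt(67264080012519959338)/60254183 ≈ 136.11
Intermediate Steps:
O = 165133257/8914 (O = 18525 + 1407*(1/8914) = 18525 + 1407/8914 = 165133257/8914 ≈ 18525.)
y = 54077/27038 (y = 2 - 1/(6556 - 33594) = 2 - 1/(-27038) = 2 - 1*(-1/27038) = 2 + 1/27038 = 54077/27038 ≈ 2.0000)
sqrt(O + y) = sqrt(165133257/8914 + 54077/27038) = sqrt(1116338761286/60254183) = sqrt(67264080012519959338)/60254183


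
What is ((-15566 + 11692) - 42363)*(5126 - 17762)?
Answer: 584250732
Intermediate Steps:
((-15566 + 11692) - 42363)*(5126 - 17762) = (-3874 - 42363)*(-12636) = -46237*(-12636) = 584250732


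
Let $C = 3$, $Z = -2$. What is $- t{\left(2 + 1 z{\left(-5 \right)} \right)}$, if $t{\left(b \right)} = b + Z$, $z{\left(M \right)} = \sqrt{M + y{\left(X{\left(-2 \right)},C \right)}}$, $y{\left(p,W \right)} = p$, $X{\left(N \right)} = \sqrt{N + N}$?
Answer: $- \sqrt{-5 + 2 i} \approx -0.43884 - 2.2787 i$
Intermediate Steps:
$X{\left(N \right)} = \sqrt{2} \sqrt{N}$ ($X{\left(N \right)} = \sqrt{2 N} = \sqrt{2} \sqrt{N}$)
$z{\left(M \right)} = \sqrt{M + 2 i}$ ($z{\left(M \right)} = \sqrt{M + \sqrt{2} \sqrt{-2}} = \sqrt{M + \sqrt{2} i \sqrt{2}} = \sqrt{M + 2 i}$)
$t{\left(b \right)} = -2 + b$ ($t{\left(b \right)} = b - 2 = -2 + b$)
$- t{\left(2 + 1 z{\left(-5 \right)} \right)} = - (-2 + \left(2 + 1 \sqrt{-5 + 2 i}\right)) = - (-2 + \left(2 + \sqrt{-5 + 2 i}\right)) = - \sqrt{-5 + 2 i}$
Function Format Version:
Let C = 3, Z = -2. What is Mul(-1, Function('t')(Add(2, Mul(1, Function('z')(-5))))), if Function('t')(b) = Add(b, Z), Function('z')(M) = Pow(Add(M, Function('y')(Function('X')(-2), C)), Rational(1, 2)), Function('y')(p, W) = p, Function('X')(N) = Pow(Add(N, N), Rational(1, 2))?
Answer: Mul(-1, Pow(Add(-5, Mul(2, I)), Rational(1, 2))) ≈ Add(-0.43884, Mul(-2.2787, I))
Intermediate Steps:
Function('X')(N) = Mul(Pow(2, Rational(1, 2)), Pow(N, Rational(1, 2))) (Function('X')(N) = Pow(Mul(2, N), Rational(1, 2)) = Mul(Pow(2, Rational(1, 2)), Pow(N, Rational(1, 2))))
Function('z')(M) = Pow(Add(M, Mul(2, I)), Rational(1, 2)) (Function('z')(M) = Pow(Add(M, Mul(Pow(2, Rational(1, 2)), Pow(-2, Rational(1, 2)))), Rational(1, 2)) = Pow(Add(M, Mul(Pow(2, Rational(1, 2)), Mul(I, Pow(2, Rational(1, 2))))), Rational(1, 2)) = Pow(Add(M, Mul(2, I)), Rational(1, 2)))
Function('t')(b) = Add(-2, b) (Function('t')(b) = Add(b, -2) = Add(-2, b))
Mul(-1, Function('t')(Add(2, Mul(1, Function('z')(-5))))) = Mul(-1, Add(-2, Add(2, Mul(1, Pow(Add(-5, Mul(2, I)), Rational(1, 2)))))) = Mul(-1, Add(-2, Add(2, Pow(Add(-5, Mul(2, I)), Rational(1, 2))))) = Mul(-1, Pow(Add(-5, Mul(2, I)), Rational(1, 2)))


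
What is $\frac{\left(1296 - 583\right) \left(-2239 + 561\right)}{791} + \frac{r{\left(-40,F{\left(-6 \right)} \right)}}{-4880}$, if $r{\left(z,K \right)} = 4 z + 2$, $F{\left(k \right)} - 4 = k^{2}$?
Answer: $- \frac{2919187671}{1930040} \approx -1512.5$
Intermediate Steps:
$F{\left(k \right)} = 4 + k^{2}$
$r{\left(z,K \right)} = 2 + 4 z$
$\frac{\left(1296 - 583\right) \left(-2239 + 561\right)}{791} + \frac{r{\left(-40,F{\left(-6 \right)} \right)}}{-4880} = \frac{\left(1296 - 583\right) \left(-2239 + 561\right)}{791} + \frac{2 + 4 \left(-40\right)}{-4880} = 713 \left(-1678\right) \frac{1}{791} + \left(2 - 160\right) \left(- \frac{1}{4880}\right) = \left(-1196414\right) \frac{1}{791} - - \frac{79}{2440} = - \frac{1196414}{791} + \frac{79}{2440} = - \frac{2919187671}{1930040}$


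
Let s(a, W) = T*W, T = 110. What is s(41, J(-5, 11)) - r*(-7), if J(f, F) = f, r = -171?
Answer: -1747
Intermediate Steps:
s(a, W) = 110*W
s(41, J(-5, 11)) - r*(-7) = 110*(-5) - (-171)*(-7) = -550 - 1*1197 = -550 - 1197 = -1747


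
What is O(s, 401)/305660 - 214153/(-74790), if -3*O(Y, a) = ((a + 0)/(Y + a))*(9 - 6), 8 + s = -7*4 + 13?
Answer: 18328219459/6400887192 ≈ 2.8634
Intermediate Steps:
s = -23 (s = -8 + (-7*4 + 13) = -8 + (-28 + 13) = -8 - 15 = -23)
O(Y, a) = -a/(Y + a) (O(Y, a) = -(a + 0)/(Y + a)*(9 - 6)/3 = -a/(Y + a)*3/3 = -a/(Y + a))
O(s, 401)/305660 - 214153/(-74790) = -1*401/(-23 + 401)/305660 - 214153/(-74790) = -1*401/378*(1/305660) - 214153*(-1/74790) = -1*401*1/378*(1/305660) + 214153/74790 = -401/378*1/305660 + 214153/74790 = -401/115539480 + 214153/74790 = 18328219459/6400887192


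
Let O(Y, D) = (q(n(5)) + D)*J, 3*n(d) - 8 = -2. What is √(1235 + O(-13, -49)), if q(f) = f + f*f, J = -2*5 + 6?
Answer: √1407 ≈ 37.510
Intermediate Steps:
J = -4 (J = -10 + 6 = -4)
n(d) = 2 (n(d) = 8/3 + (⅓)*(-2) = 8/3 - ⅔ = 2)
q(f) = f + f²
O(Y, D) = -24 - 4*D (O(Y, D) = (2*(1 + 2) + D)*(-4) = (2*3 + D)*(-4) = (6 + D)*(-4) = -24 - 4*D)
√(1235 + O(-13, -49)) = √(1235 + (-24 - 4*(-49))) = √(1235 + (-24 + 196)) = √(1235 + 172) = √1407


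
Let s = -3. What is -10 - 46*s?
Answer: 128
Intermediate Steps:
-10 - 46*s = -10 - 46*(-3) = -10 + 138 = 128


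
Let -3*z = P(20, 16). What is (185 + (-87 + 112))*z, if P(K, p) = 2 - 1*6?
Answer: 280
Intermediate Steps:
P(K, p) = -4 (P(K, p) = 2 - 6 = -4)
z = 4/3 (z = -⅓*(-4) = 4/3 ≈ 1.3333)
(185 + (-87 + 112))*z = (185 + (-87 + 112))*(4/3) = (185 + 25)*(4/3) = 210*(4/3) = 280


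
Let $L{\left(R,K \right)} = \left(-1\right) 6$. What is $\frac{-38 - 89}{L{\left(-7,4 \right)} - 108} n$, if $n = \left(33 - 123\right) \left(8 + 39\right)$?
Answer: $- \frac{89535}{19} \approx -4712.4$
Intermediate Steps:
$n = -4230$ ($n = \left(-90\right) 47 = -4230$)
$L{\left(R,K \right)} = -6$
$\frac{-38 - 89}{L{\left(-7,4 \right)} - 108} n = \frac{-38 - 89}{-6 - 108} \left(-4230\right) = - \frac{127}{-114} \left(-4230\right) = \left(-127\right) \left(- \frac{1}{114}\right) \left(-4230\right) = \frac{127}{114} \left(-4230\right) = - \frac{89535}{19}$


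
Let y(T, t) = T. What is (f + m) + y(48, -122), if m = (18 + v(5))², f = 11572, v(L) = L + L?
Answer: 12404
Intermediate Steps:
v(L) = 2*L
m = 784 (m = (18 + 2*5)² = (18 + 10)² = 28² = 784)
(f + m) + y(48, -122) = (11572 + 784) + 48 = 12356 + 48 = 12404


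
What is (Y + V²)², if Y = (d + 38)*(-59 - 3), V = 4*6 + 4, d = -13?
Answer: 586756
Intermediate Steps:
V = 28 (V = 24 + 4 = 28)
Y = -1550 (Y = (-13 + 38)*(-59 - 3) = 25*(-62) = -1550)
(Y + V²)² = (-1550 + 28²)² = (-1550 + 784)² = (-766)² = 586756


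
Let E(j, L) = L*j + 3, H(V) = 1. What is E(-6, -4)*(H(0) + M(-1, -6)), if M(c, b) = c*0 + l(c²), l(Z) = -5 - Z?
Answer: -135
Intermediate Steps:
E(j, L) = 3 + L*j
M(c, b) = -5 - c² (M(c, b) = c*0 + (-5 - c²) = 0 + (-5 - c²) = -5 - c²)
E(-6, -4)*(H(0) + M(-1, -6)) = (3 - 4*(-6))*(1 + (-5 - 1*(-1)²)) = (3 + 24)*(1 + (-5 - 1*1)) = 27*(1 + (-5 - 1)) = 27*(1 - 6) = 27*(-5) = -135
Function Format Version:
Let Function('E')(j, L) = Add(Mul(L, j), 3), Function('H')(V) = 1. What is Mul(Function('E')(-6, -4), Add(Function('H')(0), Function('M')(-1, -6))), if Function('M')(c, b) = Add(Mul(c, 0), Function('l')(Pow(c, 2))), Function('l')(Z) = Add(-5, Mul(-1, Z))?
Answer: -135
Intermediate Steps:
Function('E')(j, L) = Add(3, Mul(L, j))
Function('M')(c, b) = Add(-5, Mul(-1, Pow(c, 2))) (Function('M')(c, b) = Add(Mul(c, 0), Add(-5, Mul(-1, Pow(c, 2)))) = Add(0, Add(-5, Mul(-1, Pow(c, 2)))) = Add(-5, Mul(-1, Pow(c, 2))))
Mul(Function('E')(-6, -4), Add(Function('H')(0), Function('M')(-1, -6))) = Mul(Add(3, Mul(-4, -6)), Add(1, Add(-5, Mul(-1, Pow(-1, 2))))) = Mul(Add(3, 24), Add(1, Add(-5, Mul(-1, 1)))) = Mul(27, Add(1, Add(-5, -1))) = Mul(27, Add(1, -6)) = Mul(27, -5) = -135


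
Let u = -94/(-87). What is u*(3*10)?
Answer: 940/29 ≈ 32.414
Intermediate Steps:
u = 94/87 (u = -94*(-1/87) = 94/87 ≈ 1.0805)
u*(3*10) = 94*(3*10)/87 = (94/87)*30 = 940/29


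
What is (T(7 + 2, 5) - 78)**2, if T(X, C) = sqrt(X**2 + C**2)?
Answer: (78 - sqrt(106))**2 ≈ 4583.9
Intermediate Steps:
T(X, C) = sqrt(C**2 + X**2)
(T(7 + 2, 5) - 78)**2 = (sqrt(5**2 + (7 + 2)**2) - 78)**2 = (sqrt(25 + 9**2) - 78)**2 = (sqrt(25 + 81) - 78)**2 = (sqrt(106) - 78)**2 = (-78 + sqrt(106))**2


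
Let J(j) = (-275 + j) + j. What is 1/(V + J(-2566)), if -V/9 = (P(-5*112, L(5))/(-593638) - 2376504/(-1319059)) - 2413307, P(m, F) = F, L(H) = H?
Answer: 783043546642/17003273638298616239 ≈ 4.6052e-8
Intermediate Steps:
J(j) = -275 + 2*j
V = 17007507554755309533/783043546642 (V = -9*((5/(-593638) - 2376504/(-1319059)) - 2413307) = -9*((5*(-1/593638) - 2376504*(-1/1319059)) - 2413307) = -9*((-5/593638 + 2376504/1319059) - 2413307) = -9*(1410776486257/783043546642 - 2413307) = -9*(-1889723061639478837/783043546642) = 17007507554755309533/783043546642 ≈ 2.1720e+7)
1/(V + J(-2566)) = 1/(17007507554755309533/783043546642 + (-275 + 2*(-2566))) = 1/(17007507554755309533/783043546642 + (-275 - 5132)) = 1/(17007507554755309533/783043546642 - 5407) = 1/(17003273638298616239/783043546642) = 783043546642/17003273638298616239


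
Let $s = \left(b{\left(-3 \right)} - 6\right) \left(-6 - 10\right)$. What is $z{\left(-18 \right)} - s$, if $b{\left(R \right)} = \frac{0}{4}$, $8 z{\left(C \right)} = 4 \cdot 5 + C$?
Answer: $- \frac{383}{4} \approx -95.75$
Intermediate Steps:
$z{\left(C \right)} = \frac{5}{2} + \frac{C}{8}$ ($z{\left(C \right)} = \frac{4 \cdot 5 + C}{8} = \frac{20 + C}{8} = \frac{5}{2} + \frac{C}{8}$)
$b{\left(R \right)} = 0$ ($b{\left(R \right)} = 0 \cdot \frac{1}{4} = 0$)
$s = 96$ ($s = \left(0 - 6\right) \left(-6 - 10\right) = - 6 \left(-6 - 10\right) = \left(-6\right) \left(-16\right) = 96$)
$z{\left(-18 \right)} - s = \left(\frac{5}{2} + \frac{1}{8} \left(-18\right)\right) - 96 = \left(\frac{5}{2} - \frac{9}{4}\right) - 96 = \frac{1}{4} - 96 = - \frac{383}{4}$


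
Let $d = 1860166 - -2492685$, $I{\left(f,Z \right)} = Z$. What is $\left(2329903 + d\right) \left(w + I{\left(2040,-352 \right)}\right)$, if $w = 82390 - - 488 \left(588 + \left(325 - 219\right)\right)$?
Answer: $2811501435340$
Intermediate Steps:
$d = 4352851$ ($d = 1860166 + 2492685 = 4352851$)
$w = 421062$ ($w = 82390 - - 488 \left(588 + \left(325 - 219\right)\right) = 82390 - - 488 \left(588 + 106\right) = 82390 - \left(-488\right) 694 = 82390 - -338672 = 82390 + 338672 = 421062$)
$\left(2329903 + d\right) \left(w + I{\left(2040,-352 \right)}\right) = \left(2329903 + 4352851\right) \left(421062 - 352\right) = 6682754 \cdot 420710 = 2811501435340$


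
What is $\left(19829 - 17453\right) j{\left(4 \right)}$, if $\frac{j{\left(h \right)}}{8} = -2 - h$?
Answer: $-114048$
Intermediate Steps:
$j{\left(h \right)} = -16 - 8 h$ ($j{\left(h \right)} = 8 \left(-2 - h\right) = -16 - 8 h$)
$\left(19829 - 17453\right) j{\left(4 \right)} = \left(19829 - 17453\right) \left(-16 - 32\right) = 2376 \left(-16 - 32\right) = 2376 \left(-48\right) = -114048$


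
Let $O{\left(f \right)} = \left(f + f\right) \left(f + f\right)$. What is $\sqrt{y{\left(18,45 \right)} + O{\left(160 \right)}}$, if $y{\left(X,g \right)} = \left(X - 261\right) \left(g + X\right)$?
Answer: $\sqrt{87091} \approx 295.11$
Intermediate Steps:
$y{\left(X,g \right)} = \left(-261 + X\right) \left(X + g\right)$
$O{\left(f \right)} = 4 f^{2}$ ($O{\left(f \right)} = 2 f 2 f = 4 f^{2}$)
$\sqrt{y{\left(18,45 \right)} + O{\left(160 \right)}} = \sqrt{\left(18^{2} - 4698 - 11745 + 18 \cdot 45\right) + 4 \cdot 160^{2}} = \sqrt{\left(324 - 4698 - 11745 + 810\right) + 4 \cdot 25600} = \sqrt{-15309 + 102400} = \sqrt{87091}$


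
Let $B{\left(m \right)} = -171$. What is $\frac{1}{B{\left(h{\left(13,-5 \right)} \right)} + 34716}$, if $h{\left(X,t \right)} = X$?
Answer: $\frac{1}{34545} \approx 2.8948 \cdot 10^{-5}$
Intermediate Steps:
$\frac{1}{B{\left(h{\left(13,-5 \right)} \right)} + 34716} = \frac{1}{-171 + 34716} = \frac{1}{34545}$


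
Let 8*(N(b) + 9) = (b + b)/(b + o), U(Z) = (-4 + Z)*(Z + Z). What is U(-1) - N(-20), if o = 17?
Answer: 52/3 ≈ 17.333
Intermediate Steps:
U(Z) = 2*Z*(-4 + Z) (U(Z) = (-4 + Z)*(2*Z) = 2*Z*(-4 + Z))
N(b) = -9 + b/(4*(17 + b)) (N(b) = -9 + ((b + b)/(b + 17))/8 = -9 + ((2*b)/(17 + b))/8 = -9 + (2*b/(17 + b))/8 = -9 + b/(4*(17 + b)))
U(-1) - N(-20) = 2*(-1)*(-4 - 1) - (-612 - 35*(-20))/(4*(17 - 20)) = 2*(-1)*(-5) - (-612 + 700)/(4*(-3)) = 10 - (-1)*88/(4*3) = 10 - 1*(-22/3) = 10 + 22/3 = 52/3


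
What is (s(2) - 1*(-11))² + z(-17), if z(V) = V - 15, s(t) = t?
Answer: 137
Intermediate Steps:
z(V) = -15 + V
(s(2) - 1*(-11))² + z(-17) = (2 - 1*(-11))² + (-15 - 17) = (2 + 11)² - 32 = 13² - 32 = 169 - 32 = 137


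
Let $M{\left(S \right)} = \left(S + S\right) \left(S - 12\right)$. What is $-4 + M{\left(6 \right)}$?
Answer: $-76$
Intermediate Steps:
$M{\left(S \right)} = 2 S \left(-12 + S\right)$
$-4 + M{\left(6 \right)} = -4 + 2 \cdot 6 \left(-12 + 6\right) = -4 + 2 \cdot 6 \left(-6\right) = -4 - 72 = -76$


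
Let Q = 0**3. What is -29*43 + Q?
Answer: -1247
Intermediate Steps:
Q = 0
-29*43 + Q = -29*43 + 0 = -1247 + 0 = -1247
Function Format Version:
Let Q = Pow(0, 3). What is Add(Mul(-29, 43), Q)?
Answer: -1247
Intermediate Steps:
Q = 0
Add(Mul(-29, 43), Q) = Add(Mul(-29, 43), 0) = Add(-1247, 0) = -1247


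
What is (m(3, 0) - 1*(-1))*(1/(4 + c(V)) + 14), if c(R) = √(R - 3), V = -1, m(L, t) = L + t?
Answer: 284/5 - 2*I/5 ≈ 56.8 - 0.4*I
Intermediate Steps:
c(R) = √(-3 + R)
(m(3, 0) - 1*(-1))*(1/(4 + c(V)) + 14) = ((3 + 0) - 1*(-1))*(1/(4 + √(-3 - 1)) + 14) = (3 + 1)*(1/(4 + √(-4)) + 14) = 4*(1/(4 + 2*I) + 14) = 4*((4 - 2*I)/20 + 14) = 4*(14 + (4 - 2*I)/20) = 56 + (4 - 2*I)/5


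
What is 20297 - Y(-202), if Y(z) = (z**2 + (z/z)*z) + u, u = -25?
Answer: -20280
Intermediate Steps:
Y(z) = -25 + z + z**2 (Y(z) = (z**2 + (z/z)*z) - 25 = (z**2 + 1*z) - 25 = (z**2 + z) - 25 = (z + z**2) - 25 = -25 + z + z**2)
20297 - Y(-202) = 20297 - (-25 - 202 + (-202)**2) = 20297 - (-25 - 202 + 40804) = 20297 - 1*40577 = 20297 - 40577 = -20280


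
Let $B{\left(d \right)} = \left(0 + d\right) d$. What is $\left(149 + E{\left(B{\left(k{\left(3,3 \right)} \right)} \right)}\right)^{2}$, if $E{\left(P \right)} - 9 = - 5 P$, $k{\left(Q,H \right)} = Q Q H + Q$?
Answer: $18852964$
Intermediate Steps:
$k{\left(Q,H \right)} = Q + H Q^{2}$ ($k{\left(Q,H \right)} = Q^{2} H + Q = H Q^{2} + Q = Q + H Q^{2}$)
$B{\left(d \right)} = d^{2}$ ($B{\left(d \right)} = d d = d^{2}$)
$E{\left(P \right)} = 9 - 5 P$
$\left(149 + E{\left(B{\left(k{\left(3,3 \right)} \right)} \right)}\right)^{2} = \left(149 + \left(9 - 5 \left(3 \left(1 + 3 \cdot 3\right)\right)^{2}\right)\right)^{2} = \left(149 + \left(9 - 5 \left(3 \left(1 + 9\right)\right)^{2}\right)\right)^{2} = \left(149 + \left(9 - 5 \left(3 \cdot 10\right)^{2}\right)\right)^{2} = \left(149 + \left(9 - 5 \cdot 30^{2}\right)\right)^{2} = \left(149 + \left(9 - 4500\right)\right)^{2} = \left(149 - 4491\right)^{2} = \left(-4342\right)^{2} = 18852964$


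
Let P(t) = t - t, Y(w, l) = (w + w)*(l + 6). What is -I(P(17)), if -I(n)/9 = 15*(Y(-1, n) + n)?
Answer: -1620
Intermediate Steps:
Y(w, l) = 2*w*(6 + l) (Y(w, l) = (2*w)*(6 + l) = 2*w*(6 + l))
P(t) = 0
I(n) = 1620 + 135*n (I(n) = -135*(2*(-1)*(6 + n) + n) = -135*((-12 - 2*n) + n) = -135*(-12 - n) = -9*(-180 - 15*n) = 1620 + 135*n)
-I(P(17)) = -(1620 + 135*0) = -(1620 + 0) = -1*1620 = -1620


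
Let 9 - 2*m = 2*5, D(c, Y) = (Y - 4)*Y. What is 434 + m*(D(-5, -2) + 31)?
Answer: 825/2 ≈ 412.50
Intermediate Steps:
D(c, Y) = Y*(-4 + Y) (D(c, Y) = (-4 + Y)*Y = Y*(-4 + Y))
m = -½ (m = 9/2 - 5 = -½ ≈ -0.50000)
434 + m*(D(-5, -2) + 31) = 434 - (-2*(-4 - 2) + 31)/2 = 434 - (-2*(-6) + 31)/2 = 434 - (12 + 31)/2 = 434 - ½*43 = 434 - 43/2 = 825/2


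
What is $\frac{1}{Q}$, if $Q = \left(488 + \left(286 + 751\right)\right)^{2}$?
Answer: $\frac{1}{2325625} \approx 4.2999 \cdot 10^{-7}$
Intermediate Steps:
$Q = 2325625$ ($Q = \left(488 + 1037\right)^{2} = 1525^{2} = 2325625$)
$\frac{1}{Q} = \frac{1}{2325625}$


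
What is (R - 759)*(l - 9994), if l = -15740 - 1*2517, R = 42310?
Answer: -1173857301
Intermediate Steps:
l = -18257 (l = -15740 - 2517 = -18257)
(R - 759)*(l - 9994) = (42310 - 759)*(-18257 - 9994) = 41551*(-28251) = -1173857301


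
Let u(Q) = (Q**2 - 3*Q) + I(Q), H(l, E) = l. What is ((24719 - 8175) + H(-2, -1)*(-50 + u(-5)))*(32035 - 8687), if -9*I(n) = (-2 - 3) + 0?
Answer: 3480392968/9 ≈ 3.8671e+8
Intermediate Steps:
I(n) = 5/9 (I(n) = -((-2 - 3) + 0)/9 = -(-5 + 0)/9 = -1/9*(-5) = 5/9)
u(Q) = 5/9 + Q**2 - 3*Q (u(Q) = (Q**2 - 3*Q) + 5/9 = 5/9 + Q**2 - 3*Q)
((24719 - 8175) + H(-2, -1)*(-50 + u(-5)))*(32035 - 8687) = ((24719 - 8175) - 2*(-50 + (5/9 + (-5)**2 - 3*(-5))))*(32035 - 8687) = (16544 - 2*(-50 + (5/9 + 25 + 15)))*23348 = (16544 - 2*(-50 + 365/9))*23348 = (16544 - 2*(-85/9))*23348 = (16544 + 170/9)*23348 = (149066/9)*23348 = 3480392968/9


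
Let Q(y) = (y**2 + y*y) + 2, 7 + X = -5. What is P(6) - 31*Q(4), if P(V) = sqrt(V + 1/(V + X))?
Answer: -1054 + sqrt(210)/6 ≈ -1051.6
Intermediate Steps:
X = -12 (X = -7 - 5 = -12)
Q(y) = 2 + 2*y**2 (Q(y) = (y**2 + y**2) + 2 = 2*y**2 + 2 = 2 + 2*y**2)
P(V) = sqrt(V + 1/(-12 + V)) (P(V) = sqrt(V + 1/(V - 12)) = sqrt(V + 1/(-12 + V)))
P(6) - 31*Q(4) = sqrt((1 + 6*(-12 + 6))/(-12 + 6)) - 31*(2 + 2*4**2) = sqrt((1 + 6*(-6))/(-6)) - 31*(2 + 2*16) = sqrt(-(1 - 36)/6) - 31*(2 + 32) = sqrt(-1/6*(-35)) - 31*34 = sqrt(35/6) - 1054 = sqrt(210)/6 - 1054 = -1054 + sqrt(210)/6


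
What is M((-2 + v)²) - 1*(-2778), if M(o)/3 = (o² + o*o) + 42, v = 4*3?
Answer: 62904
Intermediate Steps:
v = 12
M(o) = 126 + 6*o² (M(o) = 3*((o² + o*o) + 42) = 3*((o² + o²) + 42) = 3*(2*o² + 42) = 3*(42 + 2*o²) = 126 + 6*o²)
M((-2 + v)²) - 1*(-2778) = (126 + 6*((-2 + 12)²)²) - 1*(-2778) = (126 + 6*(10²)²) + 2778 = (126 + 6*100²) + 2778 = (126 + 6*10000) + 2778 = (126 + 60000) + 2778 = 60126 + 2778 = 62904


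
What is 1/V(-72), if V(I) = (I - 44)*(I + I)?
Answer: 1/16704 ≈ 5.9866e-5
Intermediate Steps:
V(I) = 2*I*(-44 + I) (V(I) = (-44 + I)*(2*I) = 2*I*(-44 + I))
1/V(-72) = 1/(2*(-72)*(-44 - 72)) = 1/(2*(-72)*(-116)) = 1/16704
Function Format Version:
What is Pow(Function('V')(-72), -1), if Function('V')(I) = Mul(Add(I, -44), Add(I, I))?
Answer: Rational(1, 16704) ≈ 5.9866e-5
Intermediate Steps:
Function('V')(I) = Mul(2, I, Add(-44, I)) (Function('V')(I) = Mul(Add(-44, I), Mul(2, I)) = Mul(2, I, Add(-44, I)))
Pow(Function('V')(-72), -1) = Pow(Mul(2, -72, Add(-44, -72)), -1) = Pow(Mul(2, -72, -116), -1) = Pow(16704, -1) = Rational(1, 16704)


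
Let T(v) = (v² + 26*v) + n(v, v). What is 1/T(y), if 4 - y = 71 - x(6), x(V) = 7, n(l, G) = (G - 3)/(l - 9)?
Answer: 23/46941 ≈ 0.00048998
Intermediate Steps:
n(l, G) = (-3 + G)/(-9 + l)
y = -60 (y = 4 - (71 - 1*7) = 4 - (71 - 7) = 4 - 1*64 = 4 - 64 = -60)
T(v) = v² + 26*v + (-3 + v)/(-9 + v) (T(v) = (v² + 26*v) + (-3 + v)/(-9 + v) = v² + 26*v + (-3 + v)/(-9 + v))
1/T(y) = 1/((-3 - 60 - 60*(-9 - 60)*(26 - 60))/(-9 - 60)) = 1/((-3 - 60 - 60*(-69)*(-34))/(-69)) = 1/(-(-3 - 60 - 140760)/69) = 1/(-1/69*(-140823)) = 1/(46941/23) = 23/46941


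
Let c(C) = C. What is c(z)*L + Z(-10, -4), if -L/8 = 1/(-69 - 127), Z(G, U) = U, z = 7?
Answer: -26/7 ≈ -3.7143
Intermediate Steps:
L = 2/49 (L = -8/(-69 - 127) = -8/(-196) = -8*(-1/196) = 2/49 ≈ 0.040816)
c(z)*L + Z(-10, -4) = 7*(2/49) - 4 = 2/7 - 4 = -26/7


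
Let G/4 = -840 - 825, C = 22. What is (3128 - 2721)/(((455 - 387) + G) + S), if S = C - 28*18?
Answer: -407/7074 ≈ -0.057535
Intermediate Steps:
G = -6660 (G = 4*(-840 - 825) = 4*(-1665) = -6660)
S = -482 (S = 22 - 28*18 = 22 - 504 = -482)
(3128 - 2721)/(((455 - 387) + G) + S) = (3128 - 2721)/(((455 - 387) - 6660) - 482) = 407/((68 - 6660) - 482) = 407/(-6592 - 482) = 407/(-7074) = 407*(-1/7074) = -407/7074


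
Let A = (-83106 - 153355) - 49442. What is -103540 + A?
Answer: -389443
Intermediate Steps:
A = -285903 (A = -236461 - 49442 = -285903)
-103540 + A = -103540 - 285903 = -389443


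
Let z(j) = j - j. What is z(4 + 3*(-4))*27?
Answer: 0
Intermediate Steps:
z(j) = 0
z(4 + 3*(-4))*27 = 0*27 = 0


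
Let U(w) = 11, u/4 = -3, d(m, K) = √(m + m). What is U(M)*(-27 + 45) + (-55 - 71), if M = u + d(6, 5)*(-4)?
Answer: 72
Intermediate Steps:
d(m, K) = √2*√m (d(m, K) = √(2*m) = √2*√m)
u = -12 (u = 4*(-3) = -12)
M = -12 - 8*√3 (M = -12 + (√2*√6)*(-4) = -12 + (2*√3)*(-4) = -12 - 8*√3 ≈ -25.856)
U(M)*(-27 + 45) + (-55 - 71) = 11*(-27 + 45) + (-55 - 71) = 11*18 - 126 = 198 - 126 = 72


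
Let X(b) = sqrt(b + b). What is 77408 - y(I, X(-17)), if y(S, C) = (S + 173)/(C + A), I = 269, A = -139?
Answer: 1498293278/19355 + 442*I*sqrt(34)/19355 ≈ 77411.0 + 0.13316*I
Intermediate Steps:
X(b) = sqrt(2)*sqrt(b) (X(b) = sqrt(2*b) = sqrt(2)*sqrt(b))
y(S, C) = (173 + S)/(-139 + C) (y(S, C) = (S + 173)/(C - 139) = (173 + S)/(-139 + C))
77408 - y(I, X(-17)) = 77408 - (173 + 269)/(-139 + sqrt(2)*sqrt(-17)) = 77408 - 442/(-139 + sqrt(2)*(I*sqrt(17))) = 77408 - 442/(-139 + I*sqrt(34))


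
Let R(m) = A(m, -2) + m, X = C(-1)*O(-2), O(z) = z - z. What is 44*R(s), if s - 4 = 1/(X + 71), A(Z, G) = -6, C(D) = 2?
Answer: -6204/71 ≈ -87.380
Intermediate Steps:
O(z) = 0
X = 0 (X = 2*0 = 0)
s = 285/71 (s = 4 + 1/(0 + 71) = 4 + 1/71 = 285/71 ≈ 4.0141)
R(m) = -6 + m
44*R(s) = 44*(-6 + 285/71) = 44*(-141/71) = -6204/71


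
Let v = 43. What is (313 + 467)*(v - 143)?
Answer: -78000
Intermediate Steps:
(313 + 467)*(v - 143) = (313 + 467)*(43 - 143) = 780*(-100) = -78000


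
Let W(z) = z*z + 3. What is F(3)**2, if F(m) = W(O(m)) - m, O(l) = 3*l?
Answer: 6561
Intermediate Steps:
W(z) = 3 + z**2 (W(z) = z**2 + 3 = 3 + z**2)
F(m) = 3 - m + 9*m**2 (F(m) = (3 + (3*m)**2) - m = (3 + 9*m**2) - m = 3 - m + 9*m**2)
F(3)**2 = (3 - 1*3 + 9*3**2)**2 = (3 - 3 + 9*9)**2 = (3 - 3 + 81)**2 = 81**2 = 6561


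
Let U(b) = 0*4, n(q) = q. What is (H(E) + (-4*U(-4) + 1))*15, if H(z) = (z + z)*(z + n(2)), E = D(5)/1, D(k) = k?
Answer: 1065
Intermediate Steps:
U(b) = 0
E = 5 (E = 5/1 = 5*1 = 5)
H(z) = 2*z*(2 + z) (H(z) = (z + z)*(z + 2) = (2*z)*(2 + z) = 2*z*(2 + z))
(H(E) + (-4*U(-4) + 1))*15 = (2*5*(2 + 5) + (-4*0 + 1))*15 = (2*5*7 + (0 + 1))*15 = (70 + 1)*15 = 71*15 = 1065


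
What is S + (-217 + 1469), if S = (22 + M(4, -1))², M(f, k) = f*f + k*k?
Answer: 2773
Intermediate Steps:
M(f, k) = f² + k²
S = 1521 (S = (22 + (4² + (-1)²))² = (22 + (16 + 1))² = (22 + 17)² = 39² = 1521)
S + (-217 + 1469) = 1521 + (-217 + 1469) = 1521 + 1252 = 2773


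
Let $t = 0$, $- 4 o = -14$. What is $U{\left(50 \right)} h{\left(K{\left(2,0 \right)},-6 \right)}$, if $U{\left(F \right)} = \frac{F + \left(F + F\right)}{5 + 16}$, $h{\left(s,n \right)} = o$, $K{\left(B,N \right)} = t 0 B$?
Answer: $25$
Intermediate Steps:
$o = \frac{7}{2}$ ($o = \left(- \frac{1}{4}\right) \left(-14\right) = \frac{7}{2} \approx 3.5$)
$K{\left(B,N \right)} = 0$ ($K{\left(B,N \right)} = 0 \cdot 0 B = 0 B = 0$)
$h{\left(s,n \right)} = \frac{7}{2}$
$U{\left(F \right)} = \frac{F}{7}$ ($U{\left(F \right)} = \frac{F + 2 F}{21} = 3 F \frac{1}{21} = \frac{F}{7}$)
$U{\left(50 \right)} h{\left(K{\left(2,0 \right)},-6 \right)} = \frac{1}{7} \cdot 50 \cdot \frac{7}{2} = \frac{50}{7} \cdot \frac{7}{2} = 25$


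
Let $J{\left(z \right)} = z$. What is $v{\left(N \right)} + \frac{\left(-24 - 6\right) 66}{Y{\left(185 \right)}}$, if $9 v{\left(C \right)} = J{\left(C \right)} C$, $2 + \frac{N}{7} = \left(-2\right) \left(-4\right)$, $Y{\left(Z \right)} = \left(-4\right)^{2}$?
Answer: $\frac{289}{4} \approx 72.25$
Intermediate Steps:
$Y{\left(Z \right)} = 16$
$N = 42$ ($N = -14 + 7 \left(\left(-2\right) \left(-4\right)\right) = -14 + 7 \cdot 8 = -14 + 56 = 42$)
$v{\left(C \right)} = \frac{C^{2}}{9}$ ($v{\left(C \right)} = \frac{C C}{9} = \frac{C^{2}}{9}$)
$v{\left(N \right)} + \frac{\left(-24 - 6\right) 66}{Y{\left(185 \right)}} = \frac{42^{2}}{9} + \frac{\left(-24 - 6\right) 66}{16} = \frac{1}{9} \cdot 1764 + \left(-30\right) 66 \cdot \frac{1}{16} = 196 - \frac{495}{4} = \frac{289}{4}$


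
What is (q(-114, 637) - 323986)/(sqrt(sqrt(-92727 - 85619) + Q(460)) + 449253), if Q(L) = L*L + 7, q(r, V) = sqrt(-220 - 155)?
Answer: -(323986 - 5*I*sqrt(15))/(449253 + sqrt(211607 + I*sqrt(178346))) ≈ -0.72043 + 4.3796e-5*I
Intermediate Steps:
q(r, V) = 5*I*sqrt(15) (q(r, V) = sqrt(-375) = 5*I*sqrt(15))
Q(L) = 7 + L**2 (Q(L) = L**2 + 7 = 7 + L**2)
(q(-114, 637) - 323986)/(sqrt(sqrt(-92727 - 85619) + Q(460)) + 449253) = (5*I*sqrt(15) - 323986)/(sqrt(sqrt(-92727 - 85619) + (7 + 460**2)) + 449253) = (-323986 + 5*I*sqrt(15))/(sqrt(sqrt(-178346) + (7 + 211600)) + 449253) = (-323986 + 5*I*sqrt(15))/(sqrt(I*sqrt(178346) + 211607) + 449253) = (-323986 + 5*I*sqrt(15))/(sqrt(211607 + I*sqrt(178346)) + 449253) = (-323986 + 5*I*sqrt(15))/(449253 + sqrt(211607 + I*sqrt(178346)))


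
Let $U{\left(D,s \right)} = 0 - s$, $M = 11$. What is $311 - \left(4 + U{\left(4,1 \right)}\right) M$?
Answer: $278$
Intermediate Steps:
$U{\left(D,s \right)} = - s$
$311 - \left(4 + U{\left(4,1 \right)}\right) M = 311 - \left(4 - 1\right) 11 = 311 - 3 \cdot 11 = 311 - 33 = 278$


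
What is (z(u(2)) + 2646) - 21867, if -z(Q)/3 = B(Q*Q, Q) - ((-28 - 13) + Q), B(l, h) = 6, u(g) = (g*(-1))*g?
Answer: -19374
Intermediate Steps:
u(g) = -g**2 (u(g) = (-g)*g = -g**2)
z(Q) = -141 + 3*Q (z(Q) = -3*(6 - ((-28 - 13) + Q)) = -3*(6 - (-41 + Q)) = -3*(6 + (41 - Q)) = -3*(47 - Q) = -141 + 3*Q)
(z(u(2)) + 2646) - 21867 = ((-141 + 3*(-1*2**2)) + 2646) - 21867 = ((-141 + 3*(-1*4)) + 2646) - 21867 = ((-141 + 3*(-4)) + 2646) - 21867 = ((-141 - 12) + 2646) - 21867 = (-153 + 2646) - 21867 = 2493 - 21867 = -19374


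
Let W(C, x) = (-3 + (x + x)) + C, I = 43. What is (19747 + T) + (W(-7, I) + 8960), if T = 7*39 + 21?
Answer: 29077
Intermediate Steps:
W(C, x) = -3 + C + 2*x (W(C, x) = (-3 + 2*x) + C = -3 + C + 2*x)
T = 294 (T = 273 + 21 = 294)
(19747 + T) + (W(-7, I) + 8960) = (19747 + 294) + ((-3 - 7 + 2*43) + 8960) = 20041 + ((-3 - 7 + 86) + 8960) = 20041 + (76 + 8960) = 20041 + 9036 = 29077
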